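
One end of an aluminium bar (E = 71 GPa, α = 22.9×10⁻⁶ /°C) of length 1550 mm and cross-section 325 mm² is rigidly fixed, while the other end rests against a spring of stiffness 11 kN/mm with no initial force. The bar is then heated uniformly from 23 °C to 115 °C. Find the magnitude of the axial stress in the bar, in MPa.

If the spring were absent the bar would lengthen by αΔT L = 22.9×10⁻⁶ × 92 × 1550 = 3.266 mm.
With a force P in the spring, the elastic change of the bar is PL/(AE) and that of the spring is P/k; compatibility requires their sum to equal δ_free.
So P = δ_free / [L/(AE) + 1/k] = 3.266 / [ 1550/(325×71×10³) + 1/(11×10³) ].
P = 3.266 / 0.0001581 = 20660 N.
σ = P/A = 20660/325 = 63.56 MPa.

σ ≈ 63.6 MPa (compressive)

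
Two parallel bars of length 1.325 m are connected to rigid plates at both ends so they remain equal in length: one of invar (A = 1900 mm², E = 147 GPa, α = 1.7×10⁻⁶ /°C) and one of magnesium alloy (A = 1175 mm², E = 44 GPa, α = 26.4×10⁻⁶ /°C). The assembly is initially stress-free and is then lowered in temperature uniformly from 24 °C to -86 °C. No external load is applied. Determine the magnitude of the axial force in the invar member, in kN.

Equilibrium of a rigid end plate with no external load gives equal and opposite internal forces ±P in the two members. Since α_{magnesium alloy} > α_{invar}, cooling drives the magnesium alloy into tension and the invar into compression.
Setting the final lengths equal and cancelling L: (α₁ − α₂)ΔT = P/(A₁E₁) + P/(A₂E₂).
|α₁ − α₂|·ΔT = 24.7×10⁻⁶ × 110 = 0.002717.
1/(A₁E₁) + 1/(A₂E₂) = 1/(1900×147×10³) + 1/(1175×44×10³) = 2.292×10⁻⁸ N⁻¹.
So P = 0.002717 / 2.292×10⁻⁸ = 118.5 kN.

P ≈ 119 kN (compressive in the invar)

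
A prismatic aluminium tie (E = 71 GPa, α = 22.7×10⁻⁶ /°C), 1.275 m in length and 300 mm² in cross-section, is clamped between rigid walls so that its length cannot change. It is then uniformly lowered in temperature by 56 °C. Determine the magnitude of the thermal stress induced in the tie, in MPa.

With length fixed, the mechanical strain must cancel the thermal strain αΔT = 22.7×10⁻⁶ × 56 = 1271.2×10⁻⁶.
σ = EαΔT = 71×10³ × 22.7×10⁻⁶ × 56 = 90.26 MPa (tensile; the tie is trying to contract).

σ ≈ 90.3 MPa (tensile)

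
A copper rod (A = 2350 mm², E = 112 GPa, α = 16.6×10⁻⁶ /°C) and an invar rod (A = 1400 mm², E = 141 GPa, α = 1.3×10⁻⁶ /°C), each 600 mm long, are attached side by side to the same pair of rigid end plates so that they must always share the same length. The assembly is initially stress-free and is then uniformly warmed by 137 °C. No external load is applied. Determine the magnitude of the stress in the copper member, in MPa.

The copper has the larger α, so on heating it would change length more than the invar if both were free. The rigid plates force a common final length, so the copper is put into compression and the invar into tension, with equal and opposite forces P (no external load).
Compatibility of the two members (thermal + elastic change equal): (α₁ − α₂)ΔT = P·[1/(A₁E₁) + 1/(A₂E₂)].
|α₁ − α₂|·ΔT = 15.3×10⁻⁶ × 137 = 0.002096.
1/(A₁E₁) + 1/(A₂E₂) = 1/(2350×112×10³) + 1/(1400×141×10³) = 8.865×10⁻⁹ N⁻¹.
P = 0.002096 / 8.865×10⁻⁹ = 236400 N = 236.4 kN.
σ_{copper} = P/A₁ = 236400/2350 = 100.6 MPa, compressive.

σ ≈ 101 MPa (compressive)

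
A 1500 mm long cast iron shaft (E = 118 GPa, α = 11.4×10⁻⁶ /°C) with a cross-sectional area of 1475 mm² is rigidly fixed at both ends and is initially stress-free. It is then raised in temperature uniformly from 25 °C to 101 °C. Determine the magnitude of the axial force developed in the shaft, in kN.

The ends cannot move, so σ = EαΔT = 118×10³ × 11.4×10⁻⁶ × 76 = 102.2 MPa.
Axial force P = σA = 102.2 × 1475 = 150800 N = 150.8 kN, compressive.

P ≈ 151 kN (compressive)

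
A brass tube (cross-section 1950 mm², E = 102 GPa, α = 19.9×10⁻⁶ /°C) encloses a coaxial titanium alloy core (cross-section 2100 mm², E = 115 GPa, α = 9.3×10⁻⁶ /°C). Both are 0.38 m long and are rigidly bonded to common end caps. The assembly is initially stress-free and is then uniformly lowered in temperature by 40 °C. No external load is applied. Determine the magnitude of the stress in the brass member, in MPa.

Equilibrium of a rigid end plate with no external load gives equal and opposite internal forces ±P in the two members. Since α_{brass} > α_{titanium alloy}, cooling drives the brass into tension and the titanium alloy into compression.
Compatibility of the two members (thermal + elastic change equal): (α₁ − α₂)ΔT = P·[1/(A₁E₁) + 1/(A₂E₂)].
|α₁ − α₂|·ΔT = 10.6×10⁻⁶ × 40 = 0.000424.
1/(A₁E₁) + 1/(A₂E₂) = 1/(1950×102×10³) + 1/(2100×115×10³) = 9.168×10⁻⁹ N⁻¹.
P = 0.000424 / 9.168×10⁻⁹ = 46250 N = 46.25 kN.
σ_{brass} = P/A₁ = 46250/1950 = 23.72 MPa, tensile.

σ ≈ 23.7 MPa (tensile)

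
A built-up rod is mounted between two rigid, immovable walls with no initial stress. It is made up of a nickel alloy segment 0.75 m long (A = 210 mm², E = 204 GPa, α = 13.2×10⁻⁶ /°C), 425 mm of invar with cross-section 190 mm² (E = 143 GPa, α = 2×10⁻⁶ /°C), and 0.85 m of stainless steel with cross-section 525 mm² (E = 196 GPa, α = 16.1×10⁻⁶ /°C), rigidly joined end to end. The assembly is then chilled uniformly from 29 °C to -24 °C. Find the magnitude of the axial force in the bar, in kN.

P ≈ 31.3 kN (tensile)

Free thermal contraction of the whole bar: Σ αᵢΔT Lᵢ = 13.2×10⁻⁶×53×750 + 2×10⁻⁶×53×425 + 16.1×10⁻⁶×53×850 = 1.295 mm.
The walls prevent any net length change, so an axial force P (same in every segment) develops. Compatibility: P · Σ Lᵢ/(AᵢEᵢ) = δ_free.
The series flexibility is Σ Lᵢ/(AᵢEᵢ) = 750/(210×204×10³) + 425/(190×143×10³) + 850/(525×196×10³) = 4.141×10⁻⁵ mm/N.
Hence P = δ_free / Σ(L/AE) = 1.295/4.141×10⁻⁵ = 31.27 kN (tensile).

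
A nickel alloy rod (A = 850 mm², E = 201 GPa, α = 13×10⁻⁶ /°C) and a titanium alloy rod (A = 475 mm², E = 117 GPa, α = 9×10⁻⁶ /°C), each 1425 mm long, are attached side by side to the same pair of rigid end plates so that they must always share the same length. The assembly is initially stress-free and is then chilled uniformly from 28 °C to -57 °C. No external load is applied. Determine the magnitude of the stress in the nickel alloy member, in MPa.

σ ≈ 16.8 MPa (tensile)

Equilibrium of a rigid end plate with no external load gives equal and opposite internal forces ±P in the two members. Since α_{nickel alloy} > α_{titanium alloy}, cooling drives the nickel alloy into tension and the titanium alloy into compression.
Equating the net (thermal + elastic) strains gives |α₁ − α₂|·ΔT = P·[1/(A₁E₁) + 1/(A₂E₂)].
|α₁ − α₂|·ΔT = 4×10⁻⁶ × 85 = 0.00034.
1/(A₁E₁) + 1/(A₂E₂) = 1/(850×201×10³) + 1/(475×117×10³) = 2.385×10⁻⁸ N⁻¹.
So P = 0.00034 / 2.385×10⁻⁸ = 14.26 kN.
σ_{nickel alloy} = P/A₁ = 14260/850 = 16.77 MPa, tensile.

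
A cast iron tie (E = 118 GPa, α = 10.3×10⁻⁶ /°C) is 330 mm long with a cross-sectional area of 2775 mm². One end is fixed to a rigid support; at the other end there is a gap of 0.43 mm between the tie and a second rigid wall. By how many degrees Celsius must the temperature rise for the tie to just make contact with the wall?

The gap closes when αΔT L = 0.43 mm, since the tie is still unstressed at that instant.
ΔT = 0.43 / (10.3×10⁻⁶ × 330) = 126.5 °C.

ΔT ≈ 127 °C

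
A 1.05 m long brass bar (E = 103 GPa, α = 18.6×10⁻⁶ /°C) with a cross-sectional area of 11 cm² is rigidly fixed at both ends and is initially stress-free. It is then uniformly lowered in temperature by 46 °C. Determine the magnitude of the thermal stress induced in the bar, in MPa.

σ ≈ 88.1 MPa (tensile)

With length fixed, the mechanical strain must cancel the thermal strain αΔT = 18.6×10⁻⁶ × 46 = 855.6×10⁻⁶.
The stress required to suppress this strain is σ = Eε = 103×10³ × 855.6×10⁻⁶ = 88.13 MPa, tensile since the bar is trying to contract.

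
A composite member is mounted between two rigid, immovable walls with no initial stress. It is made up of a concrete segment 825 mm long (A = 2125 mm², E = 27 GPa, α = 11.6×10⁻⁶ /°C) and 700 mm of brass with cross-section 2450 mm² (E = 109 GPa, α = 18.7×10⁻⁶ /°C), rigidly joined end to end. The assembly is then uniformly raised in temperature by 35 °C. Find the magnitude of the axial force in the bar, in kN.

P ≈ 46.7 kN (compressive)

Free thermal expansion of the whole bar: Σ αᵢΔT Lᵢ = 11.6×10⁻⁶×35×825 + 18.7×10⁻⁶×35×700 = 0.7931 mm.
The walls prevent any net length change, so an axial force P (same in every segment) develops. Compatibility: P · Σ Lᵢ/(AᵢEᵢ) = δ_free.
The series flexibility is Σ Lᵢ/(AᵢEᵢ) = 825/(2125×27×10³) + 700/(2450×109×10³) = 1.7×10⁻⁵ mm/N.
P = 0.7931 / 1.7×10⁻⁵ = 46650 N = 46.65 kN, compressive.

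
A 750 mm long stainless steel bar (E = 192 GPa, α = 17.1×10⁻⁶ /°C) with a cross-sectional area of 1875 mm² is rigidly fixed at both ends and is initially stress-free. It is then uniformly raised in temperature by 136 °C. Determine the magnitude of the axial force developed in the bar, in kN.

The ends cannot move, so σ = EαΔT = 192×10³ × 17.1×10⁻⁶ × 136 = 446.5 MPa.
P = AEαΔT = 1875 × 192×10³ × 17.1×10⁻⁶ × 136 = 837.2 kN (compressive).

P ≈ 837 kN (compressive)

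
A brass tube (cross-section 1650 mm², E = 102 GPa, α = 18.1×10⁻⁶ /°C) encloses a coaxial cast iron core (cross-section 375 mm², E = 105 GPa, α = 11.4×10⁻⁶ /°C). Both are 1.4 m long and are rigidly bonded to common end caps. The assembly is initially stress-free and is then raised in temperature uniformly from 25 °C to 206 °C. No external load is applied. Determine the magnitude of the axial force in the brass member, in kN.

The brass has the larger α, so on heating it would change length more than the cast iron if both were free. The rigid plates force a common final length, so the brass is put into compression and the cast iron into tension, with equal and opposite forces P (no external load).
Equating the net (thermal + elastic) strains gives |α₁ − α₂|·ΔT = P·[1/(A₁E₁) + 1/(A₂E₂)].
|α₁ − α₂|·ΔT = 6.7×10⁻⁶ × 181 = 0.001213.
1/(A₁E₁) + 1/(A₂E₂) = 1/(1650×102×10³) + 1/(375×105×10³) = 3.134×10⁻⁸ N⁻¹.
P = 0.001213 / 3.134×10⁻⁸ = 38700 N = 38.7 kN.

P ≈ 38.7 kN (compressive in the brass)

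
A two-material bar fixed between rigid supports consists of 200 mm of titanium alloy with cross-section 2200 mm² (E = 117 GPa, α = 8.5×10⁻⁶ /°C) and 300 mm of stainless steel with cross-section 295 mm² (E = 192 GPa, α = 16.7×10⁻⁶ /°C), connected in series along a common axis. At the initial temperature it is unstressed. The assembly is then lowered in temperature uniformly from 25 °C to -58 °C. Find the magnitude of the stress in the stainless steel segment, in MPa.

Free thermal contraction of the whole bar: Σ αᵢΔT Lᵢ = 8.5×10⁻⁶×83×200 + 16.7×10⁻⁶×83×300 = 0.5569 mm.
Since the ends are fixed, an axial force P builds up, equal in every segment, with P · Σ Lᵢ/(AᵢEᵢ) = δ_free.
Σ Lᵢ/(AᵢEᵢ) = 200/(2200×117×10³) + 300/(295×192×10³) = 6.074×10⁻⁶ mm/N.
Hence P = δ_free / Σ(L/AE) = 0.5569/6.074×10⁻⁶ = 91.7 kN (tensile).
σ_{stainless steel} = P / A = 91700 / 295 = 310.8 MPa.

σ ≈ 311 MPa (tensile)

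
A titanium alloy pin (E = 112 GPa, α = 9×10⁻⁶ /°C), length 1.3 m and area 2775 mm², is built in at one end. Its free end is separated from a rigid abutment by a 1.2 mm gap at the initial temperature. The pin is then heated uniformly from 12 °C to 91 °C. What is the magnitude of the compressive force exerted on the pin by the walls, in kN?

Free thermal elongation = αΔT L = 9×10⁻⁶ × 79 × 1300 = 0.9243 mm.
Since δ_free = 0.924 mm is less than the 1.2 mm gap, the pin never touches the wall. No axial force develops.

P ≈ 0 kN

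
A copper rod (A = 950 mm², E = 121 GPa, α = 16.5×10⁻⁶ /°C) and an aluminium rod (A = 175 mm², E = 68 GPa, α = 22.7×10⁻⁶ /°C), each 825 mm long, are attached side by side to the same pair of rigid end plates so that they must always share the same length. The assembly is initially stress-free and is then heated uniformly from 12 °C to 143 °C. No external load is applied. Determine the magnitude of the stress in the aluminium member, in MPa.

Both members must finish at the same length. With the larger α, the aluminium tends to over-expand; the plates restrain it, putting the aluminium in compression and the copper in tension. With no external load the two internal forces are equal and opposite, magnitude P.
Setting the final lengths equal and cancelling L: (α₁ − α₂)ΔT = P/(A₁E₁) + P/(A₂E₂).
|α₁ − α₂|·ΔT = 6.2×10⁻⁶ × 131 = 0.0008122.
1/(A₁E₁) + 1/(A₂E₂) = 1/(950×121×10³) + 1/(175×68×10³) = 9.273×10⁻⁸ N⁻¹.
So P = 0.0008122 / 9.273×10⁻⁸ = 8.758 kN.
σ_{aluminium} = P/A₂ = 8758/175 = 50.05 MPa, compressive.

σ ≈ 50 MPa (compressive)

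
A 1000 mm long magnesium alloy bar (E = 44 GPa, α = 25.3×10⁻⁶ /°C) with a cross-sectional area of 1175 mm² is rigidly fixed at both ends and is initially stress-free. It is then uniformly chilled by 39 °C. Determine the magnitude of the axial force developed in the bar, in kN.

P ≈ 51 kN (tensile)

The ends cannot move, so σ = EαΔT = 44×10³ × 25.3×10⁻⁶ × 39 = 43.41 MPa.
Axial force P = σA = 43.41 × 1175 = 51010 N = 51.01 kN, tensile.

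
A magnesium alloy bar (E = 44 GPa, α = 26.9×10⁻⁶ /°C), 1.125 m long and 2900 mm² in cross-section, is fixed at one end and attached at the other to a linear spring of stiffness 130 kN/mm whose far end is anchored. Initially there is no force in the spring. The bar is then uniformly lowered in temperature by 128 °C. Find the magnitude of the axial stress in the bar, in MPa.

σ ≈ 80.9 MPa (tensile)

The unrestrained thermal change is αΔT L = 26.9×10⁻⁶ × 128 × 1125 = 3.874 mm.
With a force P in the spring, the elastic change of the bar is PL/(AE) and that of the spring is P/k; compatibility requires their sum to equal δ_free.
So P = δ_free / [L/(AE) + 1/k] = 3.874 / [ 1125/(2900×44×10³) + 1/(130×10³) ].
P = 3.874 / 1.651×10⁻⁵ = 234600 N.
σ = P/A = 234600/2900 = 80.91 MPa.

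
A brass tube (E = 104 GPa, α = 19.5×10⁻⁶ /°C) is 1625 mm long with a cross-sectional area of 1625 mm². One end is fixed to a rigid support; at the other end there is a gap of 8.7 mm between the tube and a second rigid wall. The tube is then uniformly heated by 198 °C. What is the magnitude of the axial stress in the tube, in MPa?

Unrestrained expansion: δ_free = αΔT L = 19.5×10⁻⁶ × 198 × 1625 = 6.274 mm.
Since δ_free = 6.27 mm is less than the 8.7 mm gap, the tube never touches the wall. No axial force develops.

σ ≈ 0 MPa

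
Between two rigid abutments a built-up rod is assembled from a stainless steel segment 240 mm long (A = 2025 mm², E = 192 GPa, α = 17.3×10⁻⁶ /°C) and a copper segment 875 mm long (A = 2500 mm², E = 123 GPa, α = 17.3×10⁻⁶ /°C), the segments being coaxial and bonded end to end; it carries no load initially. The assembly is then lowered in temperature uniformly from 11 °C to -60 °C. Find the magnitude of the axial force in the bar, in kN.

P ≈ 396 kN (tensile)

With the walls removed the bar would change length by δ_free = Σ αᵢΔT Lᵢ = 17.3×10⁻⁶×71×240 + 17.3×10⁻⁶×71×875 = 1.37 mm.
Since the ends are fixed, an axial force P builds up, equal in every segment, with P · Σ Lᵢ/(AᵢEᵢ) = δ_free.
Σ Lᵢ/(AᵢEᵢ) = 240/(2025×192×10³) + 875/(2500×123×10³) = 3.463×10⁻⁶ mm/N.
So P = 1.37 / 3.463×10⁻⁶ = 395.5 kN, tensile.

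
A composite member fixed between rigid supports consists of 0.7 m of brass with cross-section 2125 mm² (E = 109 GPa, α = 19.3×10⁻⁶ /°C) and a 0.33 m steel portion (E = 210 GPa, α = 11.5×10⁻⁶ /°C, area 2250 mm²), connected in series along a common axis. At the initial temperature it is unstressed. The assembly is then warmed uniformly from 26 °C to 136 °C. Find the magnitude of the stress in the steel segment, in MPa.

If the supports were absent, the total length change would be Σ αᵢΔT Lᵢ = 19.3×10⁻⁶×110×700 + 11.5×10⁻⁶×110×330 = 1.904 mm.
Since the ends are fixed, an axial force P builds up, equal in every segment, with P · Σ Lᵢ/(AᵢEᵢ) = δ_free.
The series flexibility is Σ Lᵢ/(AᵢEᵢ) = 700/(2125×109×10³) + 330/(2250×210×10³) = 3.721×10⁻⁶ mm/N.
Hence P = δ_free / Σ(L/AE) = 1.904/3.721×10⁻⁶ = 511.6 kN (compressive).
σ_{steel} = P / A = 511600 / 2250 = 227.4 MPa.

σ ≈ 227 MPa (compressive)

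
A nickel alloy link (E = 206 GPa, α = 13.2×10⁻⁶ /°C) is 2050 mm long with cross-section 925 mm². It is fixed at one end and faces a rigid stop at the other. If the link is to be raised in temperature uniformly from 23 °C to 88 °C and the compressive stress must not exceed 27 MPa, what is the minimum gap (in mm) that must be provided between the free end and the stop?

g ≈ 1.49 mm

Free expansion if unrestrained: δ_free = αΔT L = 13.2×10⁻⁶ × 65 × 2050 = 1.759 mm.
At the allowable stress the elastic shortening the wall may impose is σL/E = 27 × 2050 / (206×10³) = 0.2687 mm.
So the gap has to take up the difference, g_min = δ_free − σL/E = 1.759 − 0.2687 = 1.49 mm.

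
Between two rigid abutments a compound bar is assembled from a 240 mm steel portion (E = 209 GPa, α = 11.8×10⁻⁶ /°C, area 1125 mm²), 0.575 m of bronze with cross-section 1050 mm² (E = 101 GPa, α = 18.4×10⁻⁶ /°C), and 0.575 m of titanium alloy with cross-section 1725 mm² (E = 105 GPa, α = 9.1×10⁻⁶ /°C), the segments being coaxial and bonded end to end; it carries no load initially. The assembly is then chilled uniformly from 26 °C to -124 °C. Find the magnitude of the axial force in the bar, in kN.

P ≈ 291 kN (tensile)

If the supports were absent, the total length change would be Σ αᵢΔT Lᵢ = 11.8×10⁻⁶×150×240 + 18.4×10⁻⁶×150×575 + 9.1×10⁻⁶×150×575 = 2.797 mm.
Since the ends are fixed, an axial force P builds up, equal in every segment, with P · Σ Lᵢ/(AᵢEᵢ) = δ_free.
Σ Lᵢ/(AᵢEᵢ) = 240/(1125×209×10³) + 575/(1050×101×10³) + 575/(1725×105×10³) = 9.617×10⁻⁶ mm/N.
Hence P = δ_free / Σ(L/AE) = 2.797/9.617×10⁻⁶ = 290.8 kN (tensile).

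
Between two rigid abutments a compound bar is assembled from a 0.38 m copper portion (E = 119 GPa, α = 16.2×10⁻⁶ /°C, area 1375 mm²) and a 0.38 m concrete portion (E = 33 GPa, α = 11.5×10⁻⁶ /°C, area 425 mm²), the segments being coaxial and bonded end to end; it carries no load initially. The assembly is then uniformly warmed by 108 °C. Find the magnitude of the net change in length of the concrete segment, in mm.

|ΔL| ≈ 0.575 mm

Free thermal expansion of the whole bar: Σ αᵢΔT Lᵢ = 16.2×10⁻⁶×108×380 + 11.5×10⁻⁶×108×380 = 1.137 mm.
The rigid supports impose zero overall length change; the single axial force P common to all segments must satisfy P Σ Lᵢ/(AᵢEᵢ) = δ_free.
The series flexibility is Σ Lᵢ/(AᵢEᵢ) = 380/(1375×119×10³) + 380/(425×33×10³) = 2.942×10⁻⁵ mm/N.
P = 1.137 / 2.942×10⁻⁵ = 38640 N = 38.64 kN, compressive.
For the concrete segment, free thermal change = 11.5×10⁻⁶×108×380 = 0.472 mm and elastic change from P = 38640×380/(425×33×10³) = 1.047 mm; these oppose, so the net change is 0.575 mm (segment shortens).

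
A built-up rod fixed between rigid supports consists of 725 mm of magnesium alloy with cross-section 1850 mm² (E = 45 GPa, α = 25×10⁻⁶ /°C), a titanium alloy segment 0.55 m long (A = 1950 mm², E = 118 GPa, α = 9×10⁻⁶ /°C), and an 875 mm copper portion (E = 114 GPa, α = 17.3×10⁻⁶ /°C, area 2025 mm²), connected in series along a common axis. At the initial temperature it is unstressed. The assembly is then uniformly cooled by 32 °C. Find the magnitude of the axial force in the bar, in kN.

Free thermal contraction of the whole bar: Σ αᵢΔT Lᵢ = 25×10⁻⁶×32×725 + 9×10⁻⁶×32×550 + 17.3×10⁻⁶×32×875 = 1.223 mm.
The walls prevent any net length change, so an axial force P (same in every segment) develops. Compatibility: P · Σ Lᵢ/(AᵢEᵢ) = δ_free.
Σ Lᵢ/(AᵢEᵢ) = 725/(1850×45×10³) + 550/(1950×118×10³) + 875/(2025×114×10³) = 1.489×10⁻⁵ mm/N.
So P = 1.223 / 1.489×10⁻⁵ = 82.13 kN, tensile.

P ≈ 82.1 kN (tensile)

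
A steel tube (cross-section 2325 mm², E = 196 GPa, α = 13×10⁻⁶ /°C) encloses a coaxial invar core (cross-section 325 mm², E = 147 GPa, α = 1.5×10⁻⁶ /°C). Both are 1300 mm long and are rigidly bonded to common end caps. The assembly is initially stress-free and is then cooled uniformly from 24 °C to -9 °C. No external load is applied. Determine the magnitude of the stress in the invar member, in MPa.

Both members must finish at the same length. With the larger α, the steel tends to over-contract; the plates restrain it, putting the steel in tension and the invar in compression. With no external load the two internal forces are equal and opposite, magnitude P.
Compatibility of the two members (thermal + elastic change equal): (α₁ − α₂)ΔT = P·[1/(A₁E₁) + 1/(A₂E₂)].
|α₁ − α₂|·ΔT = 11.5×10⁻⁶ × 33 = 0.0003795.
1/(A₁E₁) + 1/(A₂E₂) = 1/(2325×196×10³) + 1/(325×147×10³) = 2.313×10⁻⁸ N⁻¹.
So P = 0.0003795 / 2.313×10⁻⁸ = 16.41 kN.
σ_{invar} = P/A₂ = 16410/325 = 50.49 MPa, compressive.

σ ≈ 50.5 MPa (compressive)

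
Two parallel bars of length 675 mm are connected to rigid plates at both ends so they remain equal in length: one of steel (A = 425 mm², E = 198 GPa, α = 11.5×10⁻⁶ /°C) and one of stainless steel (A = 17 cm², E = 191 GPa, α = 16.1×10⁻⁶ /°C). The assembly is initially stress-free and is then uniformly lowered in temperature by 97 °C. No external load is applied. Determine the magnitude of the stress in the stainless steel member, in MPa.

Equilibrium of a rigid end plate with no external load gives equal and opposite internal forces ±P in the two members. Since α_{stainless steel} > α_{steel}, cooling drives the stainless steel into tension and the steel into compression.
Compatibility of the two members (thermal + elastic change equal): (α₁ − α₂)ΔT = P·[1/(A₁E₁) + 1/(A₂E₂)].
|α₁ − α₂|·ΔT = 4.6×10⁻⁶ × 97 = 0.0004462.
1/(A₁E₁) + 1/(A₂E₂) = 1/(425×198×10³) + 1/(1700×191×10³) = 1.496×10⁻⁸ N⁻¹.
So P = 0.0004462 / 1.496×10⁻⁸ = 29.82 kN.
σ_{stainless steel} = P/A₂ = 29820/1700 = 17.54 MPa, tensile.

σ ≈ 17.5 MPa (tensile)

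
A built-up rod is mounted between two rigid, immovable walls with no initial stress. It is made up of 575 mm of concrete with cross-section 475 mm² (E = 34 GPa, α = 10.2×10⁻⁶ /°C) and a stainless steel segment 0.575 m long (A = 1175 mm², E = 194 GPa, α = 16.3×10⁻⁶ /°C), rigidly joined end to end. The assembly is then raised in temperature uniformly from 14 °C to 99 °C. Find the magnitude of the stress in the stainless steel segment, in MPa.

σ ≈ 28.9 MPa (compressive)

Free thermal expansion of the whole bar: Σ αᵢΔT Lᵢ = 10.2×10⁻⁶×85×575 + 16.3×10⁻⁶×85×575 = 1.295 mm.
The rigid supports impose zero overall length change; the single axial force P common to all segments must satisfy P Σ Lᵢ/(AᵢEᵢ) = δ_free.
Σ Lᵢ/(AᵢEᵢ) = 575/(475×34×10³) + 575/(1175×194×10³) = 3.813×10⁻⁵ mm/N.
So P = 1.295 / 3.813×10⁻⁵ = 33.97 kN, compressive.
σ_{stainless steel} = P / A = 33970 / 1175 = 28.91 MPa.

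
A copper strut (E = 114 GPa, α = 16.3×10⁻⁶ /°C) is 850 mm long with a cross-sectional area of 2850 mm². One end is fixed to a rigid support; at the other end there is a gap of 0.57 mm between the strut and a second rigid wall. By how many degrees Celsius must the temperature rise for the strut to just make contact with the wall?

ΔT ≈ 41.1 °C

Contact occurs when the free expansion equals the gap: αΔT L = 0.57 mm.
So ΔT = g/(αL) = 0.57/(16.3×10⁻⁶ × 850) = 41.14 °C.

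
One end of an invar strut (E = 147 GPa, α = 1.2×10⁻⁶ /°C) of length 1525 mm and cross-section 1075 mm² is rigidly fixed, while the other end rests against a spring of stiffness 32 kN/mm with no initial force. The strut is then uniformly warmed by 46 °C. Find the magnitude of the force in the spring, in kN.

P ≈ 2.06 kN

The unrestrained thermal change is αΔT L = 1.2×10⁻⁶ × 46 × 1525 = 0.08418 mm.
With a force P in the spring, the elastic change of the strut is PL/(AE) and that of the spring is P/k; compatibility requires their sum to equal δ_free.
P [ L/(AE) + 1/k ] = δ_free → P [ 1525/(1075×147×10³) + 1/(32×10³) ] = 0.08418.
P = 0.08418 / 4.09×10⁻⁵ = 2058 N.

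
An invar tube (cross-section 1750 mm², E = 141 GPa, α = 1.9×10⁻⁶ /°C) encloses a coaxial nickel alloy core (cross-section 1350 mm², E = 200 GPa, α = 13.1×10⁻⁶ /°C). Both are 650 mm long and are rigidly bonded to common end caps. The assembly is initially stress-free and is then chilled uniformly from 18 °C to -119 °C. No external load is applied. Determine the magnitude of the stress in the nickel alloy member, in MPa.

σ ≈ 147 MPa (tensile)

The nickel alloy has the larger α, so on cooling it would change length more than the invar if both were free. The rigid plates force a common final length, so the nickel alloy is put into tension and the invar into compression, with equal and opposite forces P (no external load).
Setting the final lengths equal and cancelling L: (α₁ − α₂)ΔT = P/(A₁E₁) + P/(A₂E₂).
|α₁ − α₂|·ΔT = 11.2×10⁻⁶ × 137 = 0.001534.
1/(A₁E₁) + 1/(A₂E₂) = 1/(1750×141×10³) + 1/(1350×200×10³) = 7.756×10⁻⁹ N⁻¹.
So P = 0.001534 / 7.756×10⁻⁹ = 197.8 kN.
σ_{nickel alloy} = P/A₂ = 197800/1350 = 146.5 MPa, tensile.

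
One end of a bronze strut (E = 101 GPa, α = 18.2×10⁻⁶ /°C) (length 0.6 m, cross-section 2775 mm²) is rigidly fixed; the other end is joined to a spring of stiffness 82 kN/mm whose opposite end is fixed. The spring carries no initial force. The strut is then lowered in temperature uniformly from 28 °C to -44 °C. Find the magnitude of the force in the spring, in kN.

Free thermal contraction: δ_free = αΔT L = 18.2×10⁻⁶ × 72 × 600 = 0.7862 mm.
Let P be the tensile force in the spring. The strut extends elastically by PL/(AE) and the spring stretches by P/k; together these equal δ_free.
So P = δ_free / [L/(AE) + 1/k] = 0.7862 / [ 600/(2775×101×10³) + 1/(82×10³) ].
P = 0.7862 / 1.434×10⁻⁵ = 54840 N.

P ≈ 54.8 kN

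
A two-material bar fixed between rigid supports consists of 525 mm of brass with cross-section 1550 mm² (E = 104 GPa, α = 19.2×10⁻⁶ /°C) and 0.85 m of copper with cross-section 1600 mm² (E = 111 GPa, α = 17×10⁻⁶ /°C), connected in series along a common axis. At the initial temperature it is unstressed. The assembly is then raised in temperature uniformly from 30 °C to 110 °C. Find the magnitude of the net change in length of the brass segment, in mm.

If the supports were absent, the total length change would be Σ αᵢΔT Lᵢ = 19.2×10⁻⁶×80×525 + 17×10⁻⁶×80×850 = 1.962 mm.
The walls prevent any net length change, so an axial force P (same in every segment) develops. Compatibility: P · Σ Lᵢ/(AᵢEᵢ) = δ_free.
The series flexibility is Σ Lᵢ/(AᵢEᵢ) = 525/(1550×104×10³) + 850/(1600×111×10³) = 8.043×10⁻⁶ mm/N.
So P = 1.962 / 8.043×10⁻⁶ = 244 kN, compressive.
For the brass segment, free thermal change = 19.2×10⁻⁶×80×525 = 0.8064 mm and elastic change from P = 244000×525/(1550×104×10³) = 0.7946 mm; these oppose, so the net change is 0.0118 mm (segment lengthens).

|ΔL| ≈ 0.0118 mm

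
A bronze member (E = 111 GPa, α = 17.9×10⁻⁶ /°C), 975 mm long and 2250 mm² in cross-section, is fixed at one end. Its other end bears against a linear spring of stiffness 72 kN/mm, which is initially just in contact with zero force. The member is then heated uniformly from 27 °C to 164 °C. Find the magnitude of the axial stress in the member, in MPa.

Free thermal expansion: δ_free = αΔT L = 17.9×10⁻⁶ × 137 × 975 = 2.391 mm.
Let P be the compressive force at the spring. The member shortens elastically by PL/(AE) and the spring compresses by P/k; together these equal δ_free.
So P = δ_free / [L/(AE) + 1/k] = 2.391 / [ 975/(2250×111×10³) + 1/(72×10³) ].
P = 2.391 / 1.779×10⁻⁵ = 134400 N.
σ = P/A = 134400/2250 = 59.72 MPa.

σ ≈ 59.7 MPa (compressive)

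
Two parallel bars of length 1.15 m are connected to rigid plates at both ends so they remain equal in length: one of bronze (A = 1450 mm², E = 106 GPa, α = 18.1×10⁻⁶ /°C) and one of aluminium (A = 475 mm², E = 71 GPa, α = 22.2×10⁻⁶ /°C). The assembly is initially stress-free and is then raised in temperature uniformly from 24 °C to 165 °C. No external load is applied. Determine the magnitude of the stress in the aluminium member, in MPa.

σ ≈ 33.7 MPa (compressive)

The aluminium has the larger α, so on heating it would change length more than the bronze if both were free. The rigid plates force a common final length, so the aluminium is put into compression and the bronze into tension, with equal and opposite forces P (no external load).
Setting the final lengths equal and cancelling L: (α₁ − α₂)ΔT = P/(A₁E₁) + P/(A₂E₂).
|α₁ − α₂|·ΔT = 4.1×10⁻⁶ × 141 = 0.0005781.
1/(A₁E₁) + 1/(A₂E₂) = 1/(1450×106×10³) + 1/(475×71×10³) = 3.616×10⁻⁸ N⁻¹.
P = 0.0005781 / 3.616×10⁻⁸ = 15990 N = 15.99 kN.
σ_{aluminium} = P/A₂ = 15990/475 = 33.66 MPa, compressive.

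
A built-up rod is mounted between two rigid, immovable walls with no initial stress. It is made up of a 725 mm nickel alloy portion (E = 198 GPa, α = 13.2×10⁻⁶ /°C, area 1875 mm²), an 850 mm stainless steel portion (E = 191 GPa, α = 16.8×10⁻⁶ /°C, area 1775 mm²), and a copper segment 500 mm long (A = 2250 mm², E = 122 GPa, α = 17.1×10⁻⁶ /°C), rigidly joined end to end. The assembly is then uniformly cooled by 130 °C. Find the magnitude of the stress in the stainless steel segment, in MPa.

σ ≈ 378 MPa (tensile)

If the supports were absent, the total length change would be Σ αᵢΔT Lᵢ = 13.2×10⁻⁶×130×725 + 16.8×10⁻⁶×130×850 + 17.1×10⁻⁶×130×500 = 4.212 mm.
Since the ends are fixed, an axial force P builds up, equal in every segment, with P · Σ Lᵢ/(AᵢEᵢ) = δ_free.
The series flexibility is Σ Lᵢ/(AᵢEᵢ) = 725/(1875×198×10³) + 850/(1775×191×10³) + 500/(2250×122×10³) = 6.282×10⁻⁶ mm/N.
Hence P = δ_free / Σ(L/AE) = 4.212/6.282×10⁻⁶ = 670.5 kN (tensile).
σ_{stainless steel} = P / A = 670500 / 1775 = 377.8 MPa.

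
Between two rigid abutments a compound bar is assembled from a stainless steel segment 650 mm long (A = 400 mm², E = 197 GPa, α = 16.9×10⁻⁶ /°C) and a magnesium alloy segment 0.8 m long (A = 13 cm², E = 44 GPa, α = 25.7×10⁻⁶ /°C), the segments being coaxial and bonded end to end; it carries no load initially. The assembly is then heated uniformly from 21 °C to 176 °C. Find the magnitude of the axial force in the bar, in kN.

P ≈ 220 kN (compressive)

If the supports were absent, the total length change would be Σ αᵢΔT Lᵢ = 16.9×10⁻⁶×155×650 + 25.7×10⁻⁶×155×800 = 4.889 mm.
Since the ends are fixed, an axial force P builds up, equal in every segment, with P · Σ Lᵢ/(AᵢEᵢ) = δ_free.
Σ Lᵢ/(AᵢEᵢ) = 650/(400×197×10³) + 800/(1300×44×10³) = 2.223×10⁻⁵ mm/N.
Hence P = δ_free / Σ(L/AE) = 4.889/2.223×10⁻⁵ = 219.9 kN (compressive).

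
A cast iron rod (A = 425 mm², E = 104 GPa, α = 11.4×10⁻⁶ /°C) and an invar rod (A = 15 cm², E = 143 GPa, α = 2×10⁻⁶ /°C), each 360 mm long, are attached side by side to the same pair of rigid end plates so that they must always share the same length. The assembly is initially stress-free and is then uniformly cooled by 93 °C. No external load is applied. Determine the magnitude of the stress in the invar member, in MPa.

σ ≈ 21.4 MPa (compressive)

The cast iron has the larger α, so on cooling it would change length more than the invar if both were free. The rigid plates force a common final length, so the cast iron is put into tension and the invar into compression, with equal and opposite forces P (no external load).
Setting the final lengths equal and cancelling L: (α₁ − α₂)ΔT = P/(A₁E₁) + P/(A₂E₂).
|α₁ − α₂|·ΔT = 9.4×10⁻⁶ × 93 = 0.0008742.
1/(A₁E₁) + 1/(A₂E₂) = 1/(425×104×10³) + 1/(1500×143×10³) = 2.729×10⁻⁸ N⁻¹.
P = 0.0008742 / 2.729×10⁻⁸ = 32040 N = 32.04 kN.
σ_{invar} = P/A₂ = 32040/1500 = 21.36 MPa, compressive.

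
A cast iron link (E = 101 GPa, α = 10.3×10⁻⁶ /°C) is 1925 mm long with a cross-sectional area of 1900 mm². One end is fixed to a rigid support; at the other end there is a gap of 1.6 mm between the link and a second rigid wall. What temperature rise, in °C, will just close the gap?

ΔT ≈ 80.7 °C

The gap closes when αΔT L = 1.6 mm, since the link is still unstressed at that instant.
ΔT = 1.6 / (10.3×10⁻⁶ × 1925) = 80.7 °C.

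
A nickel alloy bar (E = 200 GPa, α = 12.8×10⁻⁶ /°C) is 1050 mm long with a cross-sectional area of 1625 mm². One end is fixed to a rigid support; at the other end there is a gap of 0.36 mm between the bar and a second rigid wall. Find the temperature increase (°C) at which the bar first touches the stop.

Contact occurs when the free expansion equals the gap: αΔT L = 0.36 mm.
So ΔT = g/(αL) = 0.36/(12.8×10⁻⁶ × 1050) = 26.79 °C.

ΔT ≈ 26.8 °C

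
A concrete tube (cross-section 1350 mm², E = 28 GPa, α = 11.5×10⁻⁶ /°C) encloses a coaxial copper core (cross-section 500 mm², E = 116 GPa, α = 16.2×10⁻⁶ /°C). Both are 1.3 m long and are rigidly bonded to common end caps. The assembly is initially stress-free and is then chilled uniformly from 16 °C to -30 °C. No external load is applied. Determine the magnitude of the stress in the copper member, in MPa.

The copper has the larger α, so on cooling it would change length more than the concrete if both were free. The rigid plates force a common final length, so the copper is put into tension and the concrete into compression, with equal and opposite forces P (no external load).
Equating the net (thermal + elastic) strains gives |α₁ − α₂|·ΔT = P·[1/(A₁E₁) + 1/(A₂E₂)].
|α₁ − α₂|·ΔT = 4.7×10⁻⁶ × 46 = 0.0002162.
1/(A₁E₁) + 1/(A₂E₂) = 1/(1350×28×10³) + 1/(500×116×10³) = 4.37×10⁻⁸ N⁻¹.
P = 0.0002162 / 4.37×10⁻⁸ = 4948 N = 4.948 kN.
σ_{copper} = P/A₂ = 4948/500 = 9.896 MPa, tensile.

σ ≈ 9.9 MPa (tensile)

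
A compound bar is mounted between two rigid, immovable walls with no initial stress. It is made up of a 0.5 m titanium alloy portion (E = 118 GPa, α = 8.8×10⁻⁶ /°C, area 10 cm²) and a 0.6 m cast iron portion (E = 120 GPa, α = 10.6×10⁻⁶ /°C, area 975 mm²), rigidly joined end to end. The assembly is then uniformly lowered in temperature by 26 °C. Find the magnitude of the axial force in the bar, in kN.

With the walls removed the bar would change length by δ_free = Σ αᵢΔT Lᵢ = 8.8×10⁻⁶×26×500 + 10.6×10⁻⁶×26×600 = 0.2798 mm.
The rigid supports impose zero overall length change; the single axial force P common to all segments must satisfy P Σ Lᵢ/(AᵢEᵢ) = δ_free.
The series flexibility is Σ Lᵢ/(AᵢEᵢ) = 500/(1000×118×10³) + 600/(975×120×10³) = 9.365×10⁻⁶ mm/N.
Hence P = δ_free / Σ(L/AE) = 0.2798/9.365×10⁻⁶ = 29.87 kN (tensile).

P ≈ 29.9 kN (tensile)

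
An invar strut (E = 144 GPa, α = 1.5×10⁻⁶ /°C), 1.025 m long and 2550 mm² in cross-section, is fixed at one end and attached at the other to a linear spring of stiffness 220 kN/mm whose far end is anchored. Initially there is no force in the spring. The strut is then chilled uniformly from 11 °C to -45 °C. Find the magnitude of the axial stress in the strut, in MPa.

σ ≈ 4.6 MPa (tensile)

The unrestrained thermal change is αΔT L = 1.5×10⁻⁶ × 56 × 1025 = 0.0861 mm.
With a force P in the spring, the elastic change of the strut is PL/(AE) and that of the spring is P/k; compatibility requires their sum to equal δ_free.
So P = δ_free / [L/(AE) + 1/k] = 0.0861 / [ 1025/(2550×144×10³) + 1/(220×10³) ].
P = 0.0861 / 7.337×10⁻⁶ = 11740 N.
σ = P/A = 11740/2550 = 4.602 MPa.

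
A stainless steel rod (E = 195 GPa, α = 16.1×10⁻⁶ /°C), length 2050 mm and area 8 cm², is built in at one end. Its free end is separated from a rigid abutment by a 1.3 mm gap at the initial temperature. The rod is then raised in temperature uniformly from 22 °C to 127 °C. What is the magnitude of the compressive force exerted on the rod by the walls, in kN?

If the wall were absent the rod would grow by αΔT L = 16.1×10⁻⁶ × 105 × 2050 = 3.466 mm.
The gap closes (δ_free > 1.3 mm) and the wall then resists a further 3.466 − 1.3 = 2.166 mm of expansion.
So σ = E(δ_free − g)/L = 195×10³ × 2.166/2050 = 206 MPa.
P = σA = 206 × 800 = 164.8 kN.

P ≈ 165 kN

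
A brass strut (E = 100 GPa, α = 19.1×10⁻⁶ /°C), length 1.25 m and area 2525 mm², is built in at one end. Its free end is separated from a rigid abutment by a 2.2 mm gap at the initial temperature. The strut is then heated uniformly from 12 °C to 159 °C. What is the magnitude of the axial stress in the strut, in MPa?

If the wall were absent the strut would grow by αΔT L = 19.1×10⁻⁶ × 147 × 1250 = 3.51 mm.
The gap closes (δ_free > 2.2 mm) and the wall then resists a further 3.51 − 2.2 = 1.31 mm of expansion.
So σ = E(δ_free − g)/L = 100×10³ × 1.31/1250 = 104.8 MPa.

σ ≈ 105 MPa (compressive)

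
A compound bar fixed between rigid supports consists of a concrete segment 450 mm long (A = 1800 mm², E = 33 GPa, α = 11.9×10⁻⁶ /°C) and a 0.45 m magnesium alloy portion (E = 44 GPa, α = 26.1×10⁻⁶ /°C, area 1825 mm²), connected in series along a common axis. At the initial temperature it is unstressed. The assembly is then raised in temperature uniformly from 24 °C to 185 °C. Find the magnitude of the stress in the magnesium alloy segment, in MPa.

If the supports were absent, the total length change would be Σ αᵢΔT Lᵢ = 11.9×10⁻⁶×161×450 + 26.1×10⁻⁶×161×450 = 2.753 mm.
The rigid supports impose zero overall length change; the single axial force P common to all segments must satisfy P Σ Lᵢ/(AᵢEᵢ) = δ_free.
Σ Lᵢ/(AᵢEᵢ) = 450/(1800×33×10³) + 450/(1825×44×10³) = 1.318×10⁻⁵ mm/N.
P = 2.753 / 1.318×10⁻⁵ = 208900 N = 208.9 kN, compressive.
σ_{magnesium alloy} = P / A = 208900 / 1825 = 114.5 MPa.

σ ≈ 114 MPa (compressive)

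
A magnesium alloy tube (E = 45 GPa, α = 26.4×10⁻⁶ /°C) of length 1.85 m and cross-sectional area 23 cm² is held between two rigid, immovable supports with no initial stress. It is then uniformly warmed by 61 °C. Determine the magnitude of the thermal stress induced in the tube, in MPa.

With length fixed, the mechanical strain must cancel the thermal strain αΔT = 26.4×10⁻⁶ × 61 = 1610.4×10⁻⁶.
σ = EαΔT = 45×10³ × 26.4×10⁻⁶ × 61 = 72.47 MPa (compressive; the tube is trying to expand).

σ ≈ 72.5 MPa (compressive)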